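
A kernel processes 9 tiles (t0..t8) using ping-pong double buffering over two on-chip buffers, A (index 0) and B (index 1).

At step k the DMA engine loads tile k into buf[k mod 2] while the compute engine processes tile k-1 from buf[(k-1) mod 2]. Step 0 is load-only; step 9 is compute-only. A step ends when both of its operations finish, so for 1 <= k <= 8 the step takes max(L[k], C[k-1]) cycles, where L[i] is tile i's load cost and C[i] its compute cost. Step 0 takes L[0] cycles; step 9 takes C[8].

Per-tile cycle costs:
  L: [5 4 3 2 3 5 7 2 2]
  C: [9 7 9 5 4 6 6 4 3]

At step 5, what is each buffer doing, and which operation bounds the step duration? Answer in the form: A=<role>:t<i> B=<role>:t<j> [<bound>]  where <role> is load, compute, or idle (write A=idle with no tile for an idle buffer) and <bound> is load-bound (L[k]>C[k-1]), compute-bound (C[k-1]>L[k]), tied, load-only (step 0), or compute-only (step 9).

step 0: L[0]=5 → dur=5, Σ=5 | A=load:t0 B=idle [load-only]
step 1: L[1]=4 C[0]=9 → dur=9, Σ=14 | A=compute:t0 B=load:t1 [compute-bound]
step 2: L[2]=3 C[1]=7 → dur=7, Σ=21 | A=load:t2 B=compute:t1 [compute-bound]
step 3: L[3]=2 C[2]=9 → dur=9, Σ=30 | A=compute:t2 B=load:t3 [compute-bound]
step 4: L[4]=3 C[3]=5 → dur=5, Σ=35 | A=load:t4 B=compute:t3 [compute-bound]
step 5: L[5]=5 C[4]=4 → dur=5, Σ=40 | A=compute:t4 B=load:t5 [load-bound]
step 6: L[6]=7 C[5]=6 → dur=7, Σ=47 | A=load:t6 B=compute:t5 [load-bound]
step 7: L[7]=2 C[6]=6 → dur=6, Σ=53 | A=compute:t6 B=load:t7 [compute-bound]
step 8: L[8]=2 C[7]=4 → dur=4, Σ=57 | A=load:t8 B=compute:t7 [compute-bound]
step 9: C[8]=3 → dur=3, Σ=60 | A=compute:t8 B=idle [compute-only]

step 5: A=compute:t4 B=load:t5 [load-bound]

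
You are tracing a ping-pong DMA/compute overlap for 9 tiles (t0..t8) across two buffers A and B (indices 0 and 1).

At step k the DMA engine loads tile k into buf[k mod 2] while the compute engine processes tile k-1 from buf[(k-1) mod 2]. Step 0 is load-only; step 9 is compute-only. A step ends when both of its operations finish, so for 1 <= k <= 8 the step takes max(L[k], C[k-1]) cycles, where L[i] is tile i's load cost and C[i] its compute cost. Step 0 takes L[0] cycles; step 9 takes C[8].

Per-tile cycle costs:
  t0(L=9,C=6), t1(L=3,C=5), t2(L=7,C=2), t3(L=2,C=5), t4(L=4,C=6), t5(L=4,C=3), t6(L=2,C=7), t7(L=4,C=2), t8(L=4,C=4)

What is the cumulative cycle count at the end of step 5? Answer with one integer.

end_cycle[5] = 35

step 0: L[0]=9 → dur=9, Σ=9 | A=load:t0 B=idle [load-only]
step 1: L[1]=3 C[0]=6 → dur=6, Σ=15 | A=compute:t0 B=load:t1 [compute-bound]
step 2: L[2]=7 C[1]=5 → dur=7, Σ=22 | A=load:t2 B=compute:t1 [load-bound]
step 3: L[3]=2 C[2]=2 → dur=2, Σ=24 | A=compute:t2 B=load:t3 [tied]
step 4: L[4]=4 C[3]=5 → dur=5, Σ=29 | A=load:t4 B=compute:t3 [compute-bound]
step 5: L[5]=4 C[4]=6 → dur=6, Σ=35 | A=compute:t4 B=load:t5 [compute-bound]
step 6: L[6]=2 C[5]=3 → dur=3, Σ=38 | A=load:t6 B=compute:t5 [compute-bound]
step 7: L[7]=4 C[6]=7 → dur=7, Σ=45 | A=compute:t6 B=load:t7 [compute-bound]
step 8: L[8]=4 C[7]=2 → dur=4, Σ=49 | A=load:t8 B=compute:t7 [load-bound]
step 9: C[8]=4 → dur=4, Σ=53 | A=compute:t8 B=idle [compute-only]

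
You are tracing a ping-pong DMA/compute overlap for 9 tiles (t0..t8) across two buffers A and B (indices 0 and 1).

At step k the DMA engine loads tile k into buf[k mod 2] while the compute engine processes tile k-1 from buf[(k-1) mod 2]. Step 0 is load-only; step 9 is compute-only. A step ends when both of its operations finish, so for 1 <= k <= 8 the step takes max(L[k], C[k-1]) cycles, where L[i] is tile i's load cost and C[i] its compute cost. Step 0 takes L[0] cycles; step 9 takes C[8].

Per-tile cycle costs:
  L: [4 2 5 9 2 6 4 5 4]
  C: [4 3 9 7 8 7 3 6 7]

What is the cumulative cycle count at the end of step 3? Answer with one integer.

end_cycle[3] = 22

step 0: L[0]=4 → dur=4, Σ=4 | A=load:t0 B=idle [load-only]
step 1: L[1]=2 C[0]=4 → dur=4, Σ=8 | A=compute:t0 B=load:t1 [compute-bound]
step 2: L[2]=5 C[1]=3 → dur=5, Σ=13 | A=load:t2 B=compute:t1 [load-bound]
step 3: L[3]=9 C[2]=9 → dur=9, Σ=22 | A=compute:t2 B=load:t3 [tied]
step 4: L[4]=2 C[3]=7 → dur=7, Σ=29 | A=load:t4 B=compute:t3 [compute-bound]
step 5: L[5]=6 C[4]=8 → dur=8, Σ=37 | A=compute:t4 B=load:t5 [compute-bound]
step 6: L[6]=4 C[5]=7 → dur=7, Σ=44 | A=load:t6 B=compute:t5 [compute-bound]
step 7: L[7]=5 C[6]=3 → dur=5, Σ=49 | A=compute:t6 B=load:t7 [load-bound]
step 8: L[8]=4 C[7]=6 → dur=6, Σ=55 | A=load:t8 B=compute:t7 [compute-bound]
step 9: C[8]=7 → dur=7, Σ=62 | A=compute:t8 B=idle [compute-only]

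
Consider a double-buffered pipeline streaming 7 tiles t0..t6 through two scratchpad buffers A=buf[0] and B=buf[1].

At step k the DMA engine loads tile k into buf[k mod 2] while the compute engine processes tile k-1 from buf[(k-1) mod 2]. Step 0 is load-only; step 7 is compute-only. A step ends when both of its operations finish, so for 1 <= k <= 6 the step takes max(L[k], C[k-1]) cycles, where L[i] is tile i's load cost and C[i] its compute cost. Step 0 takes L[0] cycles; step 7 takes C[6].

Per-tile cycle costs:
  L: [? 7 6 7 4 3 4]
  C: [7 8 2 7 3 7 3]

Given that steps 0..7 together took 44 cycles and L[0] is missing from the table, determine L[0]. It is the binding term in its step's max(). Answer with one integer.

L[0] = 2

step 0 = dur = L[0]=? = L[0]  (unknown; binding)
step 1 = dur = max(L[1]=7, C[0]=7) = 7
step 2 = dur = max(L[2]=6, C[1]=8) = 8
step 3 = dur = max(L[3]=7, C[2]=2) = 7
step 4 = dur = max(L[4]=4, C[3]=7) = 7
step 5 = dur = max(L[5]=3, C[4]=3) = 3
step 6 = dur = max(L[6]=4, C[5]=7) = 7
step 7 = dur = C[6]=3 = 3
sum of known step durations = 42
dur[0] = total - known = 44 - 42 = 2
L[0] is the binding max in step 0, so L[0] = dur[0] = 2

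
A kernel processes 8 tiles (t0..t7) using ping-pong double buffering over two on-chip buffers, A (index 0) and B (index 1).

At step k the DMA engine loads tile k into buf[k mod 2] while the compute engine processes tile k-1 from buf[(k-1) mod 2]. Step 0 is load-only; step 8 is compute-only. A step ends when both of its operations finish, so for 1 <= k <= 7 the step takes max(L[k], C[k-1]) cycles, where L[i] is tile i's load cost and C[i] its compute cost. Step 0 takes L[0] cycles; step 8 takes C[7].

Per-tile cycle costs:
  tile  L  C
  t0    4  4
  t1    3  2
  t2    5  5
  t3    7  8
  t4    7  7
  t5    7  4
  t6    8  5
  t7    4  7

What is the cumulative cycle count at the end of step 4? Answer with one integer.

k=0 load=t0/4c comp=- wait=4 total=4
k=1 load=t1/3c comp=t0/4c wait=4 total=8
k=2 load=t2/5c comp=t1/2c wait=5 total=13
k=3 load=t3/7c comp=t2/5c wait=7 total=20
k=4 load=t4/7c comp=t3/8c wait=8 total=28
k=5 load=t5/7c comp=t4/7c wait=7 total=35
k=6 load=t6/8c comp=t5/4c wait=8 total=43
k=7 load=t7/4c comp=t6/5c wait=5 total=48
k=8 load=- comp=t7/7c wait=7 total=55

end_cycle[4] = 28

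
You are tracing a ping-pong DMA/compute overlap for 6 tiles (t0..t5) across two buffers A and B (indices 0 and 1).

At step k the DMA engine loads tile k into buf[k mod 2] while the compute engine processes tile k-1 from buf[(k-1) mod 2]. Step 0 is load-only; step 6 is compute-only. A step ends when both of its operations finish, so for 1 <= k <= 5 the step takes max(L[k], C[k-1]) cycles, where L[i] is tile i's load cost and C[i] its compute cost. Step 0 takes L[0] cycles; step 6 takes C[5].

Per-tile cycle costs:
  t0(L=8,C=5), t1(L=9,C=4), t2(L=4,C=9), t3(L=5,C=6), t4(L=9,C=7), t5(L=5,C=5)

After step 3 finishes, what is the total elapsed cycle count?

step 0: L[0]=8 → dur=8, Σ=8 | A=load:t0 B=idle [load-only]
step 1: L[1]=9 C[0]=5 → dur=9, Σ=17 | A=compute:t0 B=load:t1 [load-bound]
step 2: L[2]=4 C[1]=4 → dur=4, Σ=21 | A=load:t2 B=compute:t1 [tied]
step 3: L[3]=5 C[2]=9 → dur=9, Σ=30 | A=compute:t2 B=load:t3 [compute-bound]
step 4: L[4]=9 C[3]=6 → dur=9, Σ=39 | A=load:t4 B=compute:t3 [load-bound]
step 5: L[5]=5 C[4]=7 → dur=7, Σ=46 | A=compute:t4 B=load:t5 [compute-bound]
step 6: C[5]=5 → dur=5, Σ=51 | A=idle B=compute:t5 [compute-only]

end_cycle[3] = 30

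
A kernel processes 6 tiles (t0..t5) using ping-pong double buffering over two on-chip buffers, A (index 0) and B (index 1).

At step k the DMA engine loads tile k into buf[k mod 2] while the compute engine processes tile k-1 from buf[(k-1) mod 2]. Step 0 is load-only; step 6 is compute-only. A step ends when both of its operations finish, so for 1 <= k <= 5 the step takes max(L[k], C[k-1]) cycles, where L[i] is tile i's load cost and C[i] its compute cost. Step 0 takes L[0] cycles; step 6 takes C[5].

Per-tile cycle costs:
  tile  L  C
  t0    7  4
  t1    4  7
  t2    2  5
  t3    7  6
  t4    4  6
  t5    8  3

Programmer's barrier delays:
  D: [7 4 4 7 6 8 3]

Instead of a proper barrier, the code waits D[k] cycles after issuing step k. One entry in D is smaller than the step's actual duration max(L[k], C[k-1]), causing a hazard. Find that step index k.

hazard at step 2

k=0 barrier L[0]=7→7c, D[0]=7 ok
k=1 barrier max(L[1]=4,C[0]=4)→4c, D[1]=4 ok
k=2 barrier max(L[2]=2,C[1]=7)→7c, D[2]=4 SHORT
k=3 barrier max(L[3]=7,C[2]=5)→7c, D[3]=7 ok
k=4 barrier max(L[4]=4,C[3]=6)→6c, D[4]=6 ok
k=5 barrier max(L[5]=8,C[4]=6)→8c, D[5]=8 ok
k=6 barrier C[5]=3→3c, D[6]=3 ok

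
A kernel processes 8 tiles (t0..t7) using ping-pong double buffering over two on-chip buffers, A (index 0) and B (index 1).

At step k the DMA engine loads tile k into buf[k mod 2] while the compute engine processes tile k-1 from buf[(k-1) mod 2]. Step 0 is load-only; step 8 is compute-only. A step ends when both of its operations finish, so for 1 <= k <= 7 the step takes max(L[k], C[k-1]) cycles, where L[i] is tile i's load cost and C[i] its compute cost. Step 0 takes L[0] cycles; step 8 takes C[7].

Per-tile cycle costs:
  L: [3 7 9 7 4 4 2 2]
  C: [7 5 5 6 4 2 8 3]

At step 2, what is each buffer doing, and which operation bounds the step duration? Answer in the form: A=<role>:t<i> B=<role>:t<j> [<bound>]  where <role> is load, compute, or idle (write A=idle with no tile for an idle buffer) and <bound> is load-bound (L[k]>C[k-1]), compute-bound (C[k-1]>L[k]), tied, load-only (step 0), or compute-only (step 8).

step 0: L[0]=3 → dur=3, Σ=3 | A=load:t0 B=idle [load-only]
step 1: L[1]=7 C[0]=7 → dur=7, Σ=10 | A=compute:t0 B=load:t1 [tied]
step 2: L[2]=9 C[1]=5 → dur=9, Σ=19 | A=load:t2 B=compute:t1 [load-bound]
step 3: L[3]=7 C[2]=5 → dur=7, Σ=26 | A=compute:t2 B=load:t3 [load-bound]
step 4: L[4]=4 C[3]=6 → dur=6, Σ=32 | A=load:t4 B=compute:t3 [compute-bound]
step 5: L[5]=4 C[4]=4 → dur=4, Σ=36 | A=compute:t4 B=load:t5 [tied]
step 6: L[6]=2 C[5]=2 → dur=2, Σ=38 | A=load:t6 B=compute:t5 [tied]
step 7: L[7]=2 C[6]=8 → dur=8, Σ=46 | A=compute:t6 B=load:t7 [compute-bound]
step 8: C[7]=3 → dur=3, Σ=49 | A=idle B=compute:t7 [compute-only]

step 2: A=load:t2 B=compute:t1 [load-bound]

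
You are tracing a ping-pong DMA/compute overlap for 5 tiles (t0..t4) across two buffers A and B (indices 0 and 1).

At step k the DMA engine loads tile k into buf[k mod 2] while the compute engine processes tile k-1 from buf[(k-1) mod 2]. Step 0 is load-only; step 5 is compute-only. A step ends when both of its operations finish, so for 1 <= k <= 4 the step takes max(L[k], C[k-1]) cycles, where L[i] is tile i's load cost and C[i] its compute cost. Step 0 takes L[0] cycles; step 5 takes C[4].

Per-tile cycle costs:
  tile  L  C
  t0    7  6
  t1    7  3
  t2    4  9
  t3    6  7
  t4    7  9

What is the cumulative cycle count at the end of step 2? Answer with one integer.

k=0 load=t0/7c comp=- wait=7 total=7
k=1 load=t1/7c comp=t0/6c wait=7 total=14
k=2 load=t2/4c comp=t1/3c wait=4 total=18
k=3 load=t3/6c comp=t2/9c wait=9 total=27
k=4 load=t4/7c comp=t3/7c wait=7 total=34
k=5 load=- comp=t4/9c wait=9 total=43

end_cycle[2] = 18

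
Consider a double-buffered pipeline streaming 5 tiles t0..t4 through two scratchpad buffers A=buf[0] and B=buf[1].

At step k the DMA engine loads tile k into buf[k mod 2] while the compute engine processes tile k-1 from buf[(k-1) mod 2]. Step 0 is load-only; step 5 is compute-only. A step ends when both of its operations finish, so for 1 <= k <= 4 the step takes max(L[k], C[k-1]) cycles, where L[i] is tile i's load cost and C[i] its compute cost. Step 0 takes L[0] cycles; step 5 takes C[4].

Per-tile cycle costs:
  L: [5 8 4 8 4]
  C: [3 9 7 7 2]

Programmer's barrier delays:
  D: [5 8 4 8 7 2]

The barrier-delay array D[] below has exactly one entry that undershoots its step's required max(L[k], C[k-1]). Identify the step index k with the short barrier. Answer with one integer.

[0] required=L[0]=5=5 vs D=5 ok
[1] required=max(L[1]=8,C[0]=3)=8 vs D=8 ok
[2] required=max(L[2]=4,C[1]=9)=9 vs D=4 SHORT
[3] required=max(L[3]=8,C[2]=7)=8 vs D=8 ok
[4] required=max(L[4]=4,C[3]=7)=7 vs D=7 ok
[5] required=C[4]=2=2 vs D=2 ok

hazard at step 2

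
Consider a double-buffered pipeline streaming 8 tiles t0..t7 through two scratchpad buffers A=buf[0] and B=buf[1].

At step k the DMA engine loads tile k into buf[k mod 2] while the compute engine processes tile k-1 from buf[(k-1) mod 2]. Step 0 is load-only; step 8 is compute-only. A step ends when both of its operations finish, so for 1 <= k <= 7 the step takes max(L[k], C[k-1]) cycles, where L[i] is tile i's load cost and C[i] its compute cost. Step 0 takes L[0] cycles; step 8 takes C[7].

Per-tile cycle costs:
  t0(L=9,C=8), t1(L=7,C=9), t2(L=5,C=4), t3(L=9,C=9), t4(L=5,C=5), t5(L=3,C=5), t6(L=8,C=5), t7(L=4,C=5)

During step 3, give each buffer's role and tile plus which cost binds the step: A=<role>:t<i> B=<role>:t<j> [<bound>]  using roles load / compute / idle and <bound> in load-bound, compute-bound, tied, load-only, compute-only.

step 0: L[0]=9 → dur=9, Σ=9 | A=load:t0 B=idle [load-only]
step 1: L[1]=7 C[0]=8 → dur=8, Σ=17 | A=compute:t0 B=load:t1 [compute-bound]
step 2: L[2]=5 C[1]=9 → dur=9, Σ=26 | A=load:t2 B=compute:t1 [compute-bound]
step 3: L[3]=9 C[2]=4 → dur=9, Σ=35 | A=compute:t2 B=load:t3 [load-bound]
step 4: L[4]=5 C[3]=9 → dur=9, Σ=44 | A=load:t4 B=compute:t3 [compute-bound]
step 5: L[5]=3 C[4]=5 → dur=5, Σ=49 | A=compute:t4 B=load:t5 [compute-bound]
step 6: L[6]=8 C[5]=5 → dur=8, Σ=57 | A=load:t6 B=compute:t5 [load-bound]
step 7: L[7]=4 C[6]=5 → dur=5, Σ=62 | A=compute:t6 B=load:t7 [compute-bound]
step 8: C[7]=5 → dur=5, Σ=67 | A=idle B=compute:t7 [compute-only]

step 3: A=compute:t2 B=load:t3 [load-bound]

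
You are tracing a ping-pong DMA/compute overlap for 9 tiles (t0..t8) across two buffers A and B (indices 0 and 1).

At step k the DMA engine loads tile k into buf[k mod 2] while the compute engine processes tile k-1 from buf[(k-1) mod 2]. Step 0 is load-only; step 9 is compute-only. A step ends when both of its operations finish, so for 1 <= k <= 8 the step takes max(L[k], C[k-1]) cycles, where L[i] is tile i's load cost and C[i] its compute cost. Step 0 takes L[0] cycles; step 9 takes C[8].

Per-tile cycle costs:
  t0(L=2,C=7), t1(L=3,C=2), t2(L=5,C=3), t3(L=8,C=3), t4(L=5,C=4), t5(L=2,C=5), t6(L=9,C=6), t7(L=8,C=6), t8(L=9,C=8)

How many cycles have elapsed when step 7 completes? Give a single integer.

end_cycle[7] = 48

  0. 2=2c; end=2; A:t0 B:-
  1. max(3,7)=7c; end=9; A:t0 B:t1
  2. max(5,2)=5c; end=14; A:t2 B:t1
  3. max(8,3)=8c; end=22; A:t2 B:t3
  4. max(5,3)=5c; end=27; A:t4 B:t3
  5. max(2,4)=4c; end=31; A:t4 B:t5
  6. max(9,5)=9c; end=40; A:t6 B:t5
  7. max(8,6)=8c; end=48; A:t6 B:t7
  8. max(9,6)=9c; end=57; A:t8 B:t7
  9. 8=8c; end=65; A:t8 B:t7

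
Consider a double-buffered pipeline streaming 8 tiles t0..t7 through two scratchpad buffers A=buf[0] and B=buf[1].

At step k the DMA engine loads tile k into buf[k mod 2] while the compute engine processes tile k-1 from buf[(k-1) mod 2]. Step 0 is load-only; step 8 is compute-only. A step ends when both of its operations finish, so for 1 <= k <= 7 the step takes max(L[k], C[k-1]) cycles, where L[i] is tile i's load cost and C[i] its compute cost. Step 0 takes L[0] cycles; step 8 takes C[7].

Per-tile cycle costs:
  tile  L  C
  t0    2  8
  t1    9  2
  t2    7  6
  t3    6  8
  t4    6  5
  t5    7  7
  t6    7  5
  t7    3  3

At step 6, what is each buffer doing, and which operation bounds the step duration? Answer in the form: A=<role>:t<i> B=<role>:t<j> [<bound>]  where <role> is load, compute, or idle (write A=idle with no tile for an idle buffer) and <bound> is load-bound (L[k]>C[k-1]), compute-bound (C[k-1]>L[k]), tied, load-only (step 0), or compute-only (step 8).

step 6: A=load:t6 B=compute:t5 [tied]

  0. 2=2c; end=2; A:t0 B:-
  1. max(9,8)=9c; end=11; A:t0 B:t1
  2. max(7,2)=7c; end=18; A:t2 B:t1
  3. max(6,6)=6c; end=24; A:t2 B:t3
  4. max(6,8)=8c; end=32; A:t4 B:t3
  5. max(7,5)=7c; end=39; A:t4 B:t5
  6. max(7,7)=7c; end=46; A:t6 B:t5
  7. max(3,5)=5c; end=51; A:t6 B:t7
  8. 3=3c; end=54; A:t6 B:t7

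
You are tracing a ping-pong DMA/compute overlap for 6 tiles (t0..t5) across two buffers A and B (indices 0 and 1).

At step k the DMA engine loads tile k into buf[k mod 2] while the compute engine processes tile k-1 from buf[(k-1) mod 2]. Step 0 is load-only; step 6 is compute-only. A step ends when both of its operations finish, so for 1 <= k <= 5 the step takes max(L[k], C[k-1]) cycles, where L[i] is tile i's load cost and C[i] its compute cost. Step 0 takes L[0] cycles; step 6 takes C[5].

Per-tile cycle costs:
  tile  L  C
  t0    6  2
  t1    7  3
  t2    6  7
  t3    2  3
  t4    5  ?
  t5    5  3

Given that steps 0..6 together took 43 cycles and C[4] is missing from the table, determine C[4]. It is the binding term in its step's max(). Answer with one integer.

C[4] = 9

step 0 → dur = L[0]=6 = 6
step 1 → dur = max(L[1]=7, C[0]=2) = 7
step 2 → dur = max(L[2]=6, C[1]=3) = 6
step 3 → dur = max(L[3]=2, C[2]=7) = 7
step 4 → dur = max(L[4]=5, C[3]=3) = 5
step 5 → dur = max(L[5]=5, C[4]=?) = C[4]  (unknown; binding)
step 6 → dur = C[5]=3 = 3
sum of known step durations = 34
dur[5] = total - known = 43 - 34 = 9
C[4] is the binding max in step 5, so C[4] = dur[5] = 9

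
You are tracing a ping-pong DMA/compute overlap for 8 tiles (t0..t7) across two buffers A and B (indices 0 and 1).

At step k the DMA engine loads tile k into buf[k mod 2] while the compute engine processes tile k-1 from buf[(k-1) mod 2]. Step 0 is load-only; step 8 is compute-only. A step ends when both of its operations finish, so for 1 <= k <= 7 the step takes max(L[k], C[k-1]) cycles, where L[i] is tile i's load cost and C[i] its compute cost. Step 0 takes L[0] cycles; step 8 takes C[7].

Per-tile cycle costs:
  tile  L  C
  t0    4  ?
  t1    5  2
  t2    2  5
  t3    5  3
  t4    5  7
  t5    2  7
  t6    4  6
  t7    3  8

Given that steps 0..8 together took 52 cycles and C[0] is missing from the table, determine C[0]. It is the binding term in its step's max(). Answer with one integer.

C[0] = 8

step 0 → dur = L[0]=4 = 4
step 1 → dur = max(L[1]=5, C[0]=?) = C[0]  (unknown; binding)
step 2 → dur = max(L[2]=2, C[1]=2) = 2
step 3 → dur = max(L[3]=5, C[2]=5) = 5
step 4 → dur = max(L[4]=5, C[3]=3) = 5
step 5 → dur = max(L[5]=2, C[4]=7) = 7
step 6 → dur = max(L[6]=4, C[5]=7) = 7
step 7 → dur = max(L[7]=3, C[6]=6) = 6
step 8 → dur = C[7]=8 = 8
sum of known step durations = 44
dur[1] = total - known = 52 - 44 = 8
C[0] is the binding max in step 1, so C[0] = dur[1] = 8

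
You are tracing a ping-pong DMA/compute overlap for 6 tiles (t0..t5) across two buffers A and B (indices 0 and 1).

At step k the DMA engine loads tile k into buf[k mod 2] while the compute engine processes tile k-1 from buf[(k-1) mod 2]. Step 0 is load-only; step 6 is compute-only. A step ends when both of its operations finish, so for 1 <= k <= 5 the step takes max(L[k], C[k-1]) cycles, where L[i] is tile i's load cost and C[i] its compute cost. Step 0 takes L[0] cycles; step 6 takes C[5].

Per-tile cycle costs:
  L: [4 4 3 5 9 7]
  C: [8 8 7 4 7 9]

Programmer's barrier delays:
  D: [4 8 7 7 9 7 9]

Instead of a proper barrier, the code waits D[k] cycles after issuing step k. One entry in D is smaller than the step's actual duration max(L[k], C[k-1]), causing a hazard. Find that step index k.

[0] required=L[0]=4=4 vs D=4 ok
[1] required=max(L[1]=4,C[0]=8)=8 vs D=8 ok
[2] required=max(L[2]=3,C[1]=8)=8 vs D=7 SHORT
[3] required=max(L[3]=5,C[2]=7)=7 vs D=7 ok
[4] required=max(L[4]=9,C[3]=4)=9 vs D=9 ok
[5] required=max(L[5]=7,C[4]=7)=7 vs D=7 ok
[6] required=C[5]=9=9 vs D=9 ok

hazard at step 2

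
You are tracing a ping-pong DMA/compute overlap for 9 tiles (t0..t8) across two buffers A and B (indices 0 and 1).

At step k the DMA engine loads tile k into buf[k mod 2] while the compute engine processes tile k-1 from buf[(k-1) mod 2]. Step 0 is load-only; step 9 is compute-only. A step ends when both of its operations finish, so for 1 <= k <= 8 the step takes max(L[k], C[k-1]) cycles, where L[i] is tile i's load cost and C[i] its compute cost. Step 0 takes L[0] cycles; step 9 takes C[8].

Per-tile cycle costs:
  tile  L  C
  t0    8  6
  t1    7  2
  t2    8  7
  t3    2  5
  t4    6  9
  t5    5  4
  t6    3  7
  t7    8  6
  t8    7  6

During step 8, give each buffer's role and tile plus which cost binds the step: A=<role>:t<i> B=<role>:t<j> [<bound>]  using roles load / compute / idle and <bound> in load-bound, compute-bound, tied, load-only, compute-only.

k=0 load=t0/8c comp=- wait=8 total=8
k=1 load=t1/7c comp=t0/6c wait=7 total=15
k=2 load=t2/8c comp=t1/2c wait=8 total=23
k=3 load=t3/2c comp=t2/7c wait=7 total=30
k=4 load=t4/6c comp=t3/5c wait=6 total=36
k=5 load=t5/5c comp=t4/9c wait=9 total=45
k=6 load=t6/3c comp=t5/4c wait=4 total=49
k=7 load=t7/8c comp=t6/7c wait=8 total=57
k=8 load=t8/7c comp=t7/6c wait=7 total=64
k=9 load=- comp=t8/6c wait=6 total=70

step 8: A=load:t8 B=compute:t7 [load-bound]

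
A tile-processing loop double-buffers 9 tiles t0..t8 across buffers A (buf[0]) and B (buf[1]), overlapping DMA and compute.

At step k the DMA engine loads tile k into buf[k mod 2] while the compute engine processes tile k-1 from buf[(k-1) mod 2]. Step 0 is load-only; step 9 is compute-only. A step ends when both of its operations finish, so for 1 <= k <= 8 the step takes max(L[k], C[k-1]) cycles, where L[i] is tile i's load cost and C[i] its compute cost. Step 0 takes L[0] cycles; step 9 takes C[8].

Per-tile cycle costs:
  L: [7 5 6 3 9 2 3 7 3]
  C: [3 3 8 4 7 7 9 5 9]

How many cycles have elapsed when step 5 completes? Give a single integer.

k=0 load=t0/7c comp=- wait=7 total=7
k=1 load=t1/5c comp=t0/3c wait=5 total=12
k=2 load=t2/6c comp=t1/3c wait=6 total=18
k=3 load=t3/3c comp=t2/8c wait=8 total=26
k=4 load=t4/9c comp=t3/4c wait=9 total=35
k=5 load=t5/2c comp=t4/7c wait=7 total=42
k=6 load=t6/3c comp=t5/7c wait=7 total=49
k=7 load=t7/7c comp=t6/9c wait=9 total=58
k=8 load=t8/3c comp=t7/5c wait=5 total=63
k=9 load=- comp=t8/9c wait=9 total=72

end_cycle[5] = 42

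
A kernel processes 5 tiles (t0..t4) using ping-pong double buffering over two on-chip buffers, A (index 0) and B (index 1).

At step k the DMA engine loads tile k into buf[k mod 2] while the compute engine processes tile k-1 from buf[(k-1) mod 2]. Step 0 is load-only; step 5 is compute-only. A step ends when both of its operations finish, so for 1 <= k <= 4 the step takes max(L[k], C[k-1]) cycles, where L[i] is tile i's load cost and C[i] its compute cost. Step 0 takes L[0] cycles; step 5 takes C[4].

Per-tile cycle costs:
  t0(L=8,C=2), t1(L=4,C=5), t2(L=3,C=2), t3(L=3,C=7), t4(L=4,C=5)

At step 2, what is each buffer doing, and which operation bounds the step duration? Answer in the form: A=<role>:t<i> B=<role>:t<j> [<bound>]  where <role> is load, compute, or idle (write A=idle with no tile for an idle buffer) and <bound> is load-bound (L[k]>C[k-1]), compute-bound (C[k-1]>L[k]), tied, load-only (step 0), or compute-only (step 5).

step 2: A=load:t2 B=compute:t1 [compute-bound]

[0] DMA t0→A (8c) ∥ CU idle ⇒ 8c, clock 8
[1] DMA t1→B (4c) ∥ CU A:t0 (2c) ⇒ 4c, clock 12
[2] DMA t2→A (3c) ∥ CU B:t1 (5c) ⇒ 5c, clock 17
[3] DMA t3→B (3c) ∥ CU A:t2 (2c) ⇒ 3c, clock 20
[4] DMA t4→A (4c) ∥ CU B:t3 (7c) ⇒ 7c, clock 27
[5] DMA idle ∥ CU A:t4 (5c) ⇒ 5c, clock 32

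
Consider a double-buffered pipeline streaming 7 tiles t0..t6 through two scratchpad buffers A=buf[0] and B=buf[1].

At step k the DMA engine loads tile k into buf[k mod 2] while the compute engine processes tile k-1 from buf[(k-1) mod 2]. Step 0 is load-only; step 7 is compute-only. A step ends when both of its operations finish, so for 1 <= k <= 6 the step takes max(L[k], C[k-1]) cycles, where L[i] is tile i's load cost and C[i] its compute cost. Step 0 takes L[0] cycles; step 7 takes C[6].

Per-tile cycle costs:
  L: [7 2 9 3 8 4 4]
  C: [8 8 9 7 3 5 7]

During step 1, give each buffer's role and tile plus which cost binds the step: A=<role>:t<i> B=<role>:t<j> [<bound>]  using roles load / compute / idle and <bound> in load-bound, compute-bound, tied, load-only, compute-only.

k=0 load=t0/7c comp=- wait=7 total=7
k=1 load=t1/2c comp=t0/8c wait=8 total=15
k=2 load=t2/9c comp=t1/8c wait=9 total=24
k=3 load=t3/3c comp=t2/9c wait=9 total=33
k=4 load=t4/8c comp=t3/7c wait=8 total=41
k=5 load=t5/4c comp=t4/3c wait=4 total=45
k=6 load=t6/4c comp=t5/5c wait=5 total=50
k=7 load=- comp=t6/7c wait=7 total=57

step 1: A=compute:t0 B=load:t1 [compute-bound]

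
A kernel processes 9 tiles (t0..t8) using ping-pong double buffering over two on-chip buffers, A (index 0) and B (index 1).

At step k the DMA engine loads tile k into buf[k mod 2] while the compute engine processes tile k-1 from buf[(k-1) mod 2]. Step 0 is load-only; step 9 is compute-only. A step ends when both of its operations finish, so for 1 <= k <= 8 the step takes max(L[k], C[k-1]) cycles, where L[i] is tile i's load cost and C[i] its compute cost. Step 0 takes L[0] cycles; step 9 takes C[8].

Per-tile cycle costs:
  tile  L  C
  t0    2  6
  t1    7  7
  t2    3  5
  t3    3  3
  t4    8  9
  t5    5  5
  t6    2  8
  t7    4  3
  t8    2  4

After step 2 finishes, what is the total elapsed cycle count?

k=0 load=t0/2c comp=- wait=2 total=2
k=1 load=t1/7c comp=t0/6c wait=7 total=9
k=2 load=t2/3c comp=t1/7c wait=7 total=16
k=3 load=t3/3c comp=t2/5c wait=5 total=21
k=4 load=t4/8c comp=t3/3c wait=8 total=29
k=5 load=t5/5c comp=t4/9c wait=9 total=38
k=6 load=t6/2c comp=t5/5c wait=5 total=43
k=7 load=t7/4c comp=t6/8c wait=8 total=51
k=8 load=t8/2c comp=t7/3c wait=3 total=54
k=9 load=- comp=t8/4c wait=4 total=58

end_cycle[2] = 16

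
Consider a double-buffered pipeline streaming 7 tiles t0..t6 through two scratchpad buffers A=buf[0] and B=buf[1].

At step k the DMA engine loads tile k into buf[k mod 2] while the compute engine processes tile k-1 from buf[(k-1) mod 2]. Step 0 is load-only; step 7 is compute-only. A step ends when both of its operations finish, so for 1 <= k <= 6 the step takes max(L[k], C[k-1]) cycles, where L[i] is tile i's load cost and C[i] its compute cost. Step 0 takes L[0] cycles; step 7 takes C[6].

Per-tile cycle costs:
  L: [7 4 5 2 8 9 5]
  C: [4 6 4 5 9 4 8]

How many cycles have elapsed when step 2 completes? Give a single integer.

k=0 load=t0/7c comp=- wait=7 total=7
k=1 load=t1/4c comp=t0/4c wait=4 total=11
k=2 load=t2/5c comp=t1/6c wait=6 total=17
k=3 load=t3/2c comp=t2/4c wait=4 total=21
k=4 load=t4/8c comp=t3/5c wait=8 total=29
k=5 load=t5/9c comp=t4/9c wait=9 total=38
k=6 load=t6/5c comp=t5/4c wait=5 total=43
k=7 load=- comp=t6/8c wait=8 total=51

end_cycle[2] = 17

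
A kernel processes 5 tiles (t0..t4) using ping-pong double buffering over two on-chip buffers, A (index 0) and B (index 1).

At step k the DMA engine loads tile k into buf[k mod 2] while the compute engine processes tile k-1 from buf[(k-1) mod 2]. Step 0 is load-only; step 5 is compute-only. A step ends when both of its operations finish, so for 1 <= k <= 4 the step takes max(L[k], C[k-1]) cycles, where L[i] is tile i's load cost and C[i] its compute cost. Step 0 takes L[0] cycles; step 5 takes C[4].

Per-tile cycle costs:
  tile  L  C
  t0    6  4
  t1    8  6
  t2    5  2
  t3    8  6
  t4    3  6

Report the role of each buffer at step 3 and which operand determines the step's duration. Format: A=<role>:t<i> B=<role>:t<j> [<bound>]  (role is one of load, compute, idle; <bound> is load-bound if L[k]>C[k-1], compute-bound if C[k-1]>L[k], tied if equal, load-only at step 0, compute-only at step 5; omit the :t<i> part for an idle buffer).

k=0 load=t0/6c comp=- wait=6 total=6
k=1 load=t1/8c comp=t0/4c wait=8 total=14
k=2 load=t2/5c comp=t1/6c wait=6 total=20
k=3 load=t3/8c comp=t2/2c wait=8 total=28
k=4 load=t4/3c comp=t3/6c wait=6 total=34
k=5 load=- comp=t4/6c wait=6 total=40

step 3: A=compute:t2 B=load:t3 [load-bound]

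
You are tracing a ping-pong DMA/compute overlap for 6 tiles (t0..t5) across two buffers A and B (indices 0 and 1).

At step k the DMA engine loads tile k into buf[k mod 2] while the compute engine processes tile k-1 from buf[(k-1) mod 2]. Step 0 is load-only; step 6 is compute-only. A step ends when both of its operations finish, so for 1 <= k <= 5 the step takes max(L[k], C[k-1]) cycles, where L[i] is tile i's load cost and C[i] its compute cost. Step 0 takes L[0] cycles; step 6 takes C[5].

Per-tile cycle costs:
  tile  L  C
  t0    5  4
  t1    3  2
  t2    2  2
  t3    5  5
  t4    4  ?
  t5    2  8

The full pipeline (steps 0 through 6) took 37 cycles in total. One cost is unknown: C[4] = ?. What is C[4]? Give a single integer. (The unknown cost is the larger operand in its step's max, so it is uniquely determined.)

C[4] = 8

step 0 → dur = L[0]=5 = 5
step 1 → dur = max(L[1]=3, C[0]=4) = 4
step 2 → dur = max(L[2]=2, C[1]=2) = 2
step 3 → dur = max(L[3]=5, C[2]=2) = 5
step 4 → dur = max(L[4]=4, C[3]=5) = 5
step 5 → dur = max(L[5]=2, C[4]=?) = C[4]  (unknown; binding)
step 6 → dur = C[5]=8 = 8
sum of known step durations = 29
dur[5] = total - known = 37 - 29 = 8
C[4] is the binding max in step 5, so C[4] = dur[5] = 8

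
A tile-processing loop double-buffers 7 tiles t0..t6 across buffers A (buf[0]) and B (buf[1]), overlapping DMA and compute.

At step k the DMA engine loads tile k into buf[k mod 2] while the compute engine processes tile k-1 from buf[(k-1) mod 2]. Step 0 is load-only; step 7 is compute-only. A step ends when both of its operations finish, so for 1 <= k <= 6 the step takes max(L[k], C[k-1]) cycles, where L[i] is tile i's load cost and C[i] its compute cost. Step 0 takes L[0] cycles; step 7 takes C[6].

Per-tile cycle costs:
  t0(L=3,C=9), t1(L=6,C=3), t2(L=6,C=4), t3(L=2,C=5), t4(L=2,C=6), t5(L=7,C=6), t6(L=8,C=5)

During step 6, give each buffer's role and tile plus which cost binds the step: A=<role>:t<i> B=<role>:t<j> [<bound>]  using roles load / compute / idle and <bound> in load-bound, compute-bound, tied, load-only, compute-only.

step 6: A=load:t6 B=compute:t5 [load-bound]

k=0 load=t0/3c comp=- wait=3 total=3
k=1 load=t1/6c comp=t0/9c wait=9 total=12
k=2 load=t2/6c comp=t1/3c wait=6 total=18
k=3 load=t3/2c comp=t2/4c wait=4 total=22
k=4 load=t4/2c comp=t3/5c wait=5 total=27
k=5 load=t5/7c comp=t4/6c wait=7 total=34
k=6 load=t6/8c comp=t5/6c wait=8 total=42
k=7 load=- comp=t6/5c wait=5 total=47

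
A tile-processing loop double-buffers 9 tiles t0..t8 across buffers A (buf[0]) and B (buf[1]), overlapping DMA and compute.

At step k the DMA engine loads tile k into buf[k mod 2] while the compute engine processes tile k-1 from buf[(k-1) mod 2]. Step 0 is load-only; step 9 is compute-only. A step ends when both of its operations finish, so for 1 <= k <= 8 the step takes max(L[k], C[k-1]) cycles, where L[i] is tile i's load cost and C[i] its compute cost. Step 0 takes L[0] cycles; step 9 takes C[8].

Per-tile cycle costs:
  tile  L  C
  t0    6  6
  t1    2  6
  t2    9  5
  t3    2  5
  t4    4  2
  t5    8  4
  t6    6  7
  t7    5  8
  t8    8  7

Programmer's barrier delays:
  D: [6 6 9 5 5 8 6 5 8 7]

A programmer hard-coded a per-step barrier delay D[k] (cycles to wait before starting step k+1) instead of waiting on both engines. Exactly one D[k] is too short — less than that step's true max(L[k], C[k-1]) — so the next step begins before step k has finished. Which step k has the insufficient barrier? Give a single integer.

hazard at step 7

k=0 barrier L[0]=6→6c, D[0]=6 ok
k=1 barrier max(L[1]=2,C[0]=6)→6c, D[1]=6 ok
k=2 barrier max(L[2]=9,C[1]=6)→9c, D[2]=9 ok
k=3 barrier max(L[3]=2,C[2]=5)→5c, D[3]=5 ok
k=4 barrier max(L[4]=4,C[3]=5)→5c, D[4]=5 ok
k=5 barrier max(L[5]=8,C[4]=2)→8c, D[5]=8 ok
k=6 barrier max(L[6]=6,C[5]=4)→6c, D[6]=6 ok
k=7 barrier max(L[7]=5,C[6]=7)→7c, D[7]=5 SHORT
k=8 barrier max(L[8]=8,C[7]=8)→8c, D[8]=8 ok
k=9 barrier C[8]=7→7c, D[9]=7 ok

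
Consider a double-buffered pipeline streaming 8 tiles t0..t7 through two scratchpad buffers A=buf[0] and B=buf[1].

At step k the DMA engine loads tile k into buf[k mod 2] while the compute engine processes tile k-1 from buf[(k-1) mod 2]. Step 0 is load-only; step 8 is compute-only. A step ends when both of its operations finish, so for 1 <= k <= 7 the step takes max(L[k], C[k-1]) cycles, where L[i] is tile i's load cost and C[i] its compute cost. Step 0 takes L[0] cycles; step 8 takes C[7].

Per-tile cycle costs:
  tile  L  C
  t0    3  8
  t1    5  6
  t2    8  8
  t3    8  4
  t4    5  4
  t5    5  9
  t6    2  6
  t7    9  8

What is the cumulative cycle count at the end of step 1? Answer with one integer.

k=0 load=t0/3c comp=- wait=3 total=3
k=1 load=t1/5c comp=t0/8c wait=8 total=11
k=2 load=t2/8c comp=t1/6c wait=8 total=19
k=3 load=t3/8c comp=t2/8c wait=8 total=27
k=4 load=t4/5c comp=t3/4c wait=5 total=32
k=5 load=t5/5c comp=t4/4c wait=5 total=37
k=6 load=t6/2c comp=t5/9c wait=9 total=46
k=7 load=t7/9c comp=t6/6c wait=9 total=55
k=8 load=- comp=t7/8c wait=8 total=63

end_cycle[1] = 11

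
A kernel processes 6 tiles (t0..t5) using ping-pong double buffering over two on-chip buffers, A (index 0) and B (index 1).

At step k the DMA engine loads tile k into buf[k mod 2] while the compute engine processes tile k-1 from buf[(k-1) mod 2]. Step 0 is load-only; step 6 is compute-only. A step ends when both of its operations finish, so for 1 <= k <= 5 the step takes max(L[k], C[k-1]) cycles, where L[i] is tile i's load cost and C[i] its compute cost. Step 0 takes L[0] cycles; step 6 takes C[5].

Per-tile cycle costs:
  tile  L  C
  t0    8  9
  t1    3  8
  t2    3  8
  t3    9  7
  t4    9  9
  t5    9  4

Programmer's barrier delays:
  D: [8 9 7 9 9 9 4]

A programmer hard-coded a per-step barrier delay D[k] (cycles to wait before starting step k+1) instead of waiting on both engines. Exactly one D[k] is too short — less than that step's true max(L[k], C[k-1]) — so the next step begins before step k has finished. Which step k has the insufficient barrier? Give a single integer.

step 0: need L[0]=8 = 8; D[0]=8 ok
step 1: need max(L[1]=3,C[0]=9) = 9; D[1]=9 ok
step 2: need max(L[2]=3,C[1]=8) = 8; D[2]=7 SHORT
step 3: need max(L[3]=9,C[2]=8) = 9; D[3]=9 ok
step 4: need max(L[4]=9,C[3]=7) = 9; D[4]=9 ok
step 5: need max(L[5]=9,C[4]=9) = 9; D[5]=9 ok
step 6: need C[5]=4 = 4; D[6]=4 ok

hazard at step 2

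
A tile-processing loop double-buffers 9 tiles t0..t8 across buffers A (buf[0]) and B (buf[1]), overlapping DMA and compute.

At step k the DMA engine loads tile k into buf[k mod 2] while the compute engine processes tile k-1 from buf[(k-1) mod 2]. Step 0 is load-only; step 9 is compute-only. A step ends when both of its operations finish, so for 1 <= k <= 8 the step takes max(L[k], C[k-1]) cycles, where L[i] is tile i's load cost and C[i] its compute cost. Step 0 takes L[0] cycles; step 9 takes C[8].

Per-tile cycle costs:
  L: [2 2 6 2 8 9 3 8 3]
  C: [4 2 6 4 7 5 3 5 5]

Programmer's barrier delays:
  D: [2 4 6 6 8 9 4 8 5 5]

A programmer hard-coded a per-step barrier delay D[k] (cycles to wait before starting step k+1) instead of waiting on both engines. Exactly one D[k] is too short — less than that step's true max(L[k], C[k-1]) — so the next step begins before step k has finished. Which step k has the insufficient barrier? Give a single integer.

hazard at step 6

k=0 barrier L[0]=2→2c, D[0]=2 ok
k=1 barrier max(L[1]=2,C[0]=4)→4c, D[1]=4 ok
k=2 barrier max(L[2]=6,C[1]=2)→6c, D[2]=6 ok
k=3 barrier max(L[3]=2,C[2]=6)→6c, D[3]=6 ok
k=4 barrier max(L[4]=8,C[3]=4)→8c, D[4]=8 ok
k=5 barrier max(L[5]=9,C[4]=7)→9c, D[5]=9 ok
k=6 barrier max(L[6]=3,C[5]=5)→5c, D[6]=4 SHORT
k=7 barrier max(L[7]=8,C[6]=3)→8c, D[7]=8 ok
k=8 barrier max(L[8]=3,C[7]=5)→5c, D[8]=5 ok
k=9 barrier C[8]=5→5c, D[9]=5 ok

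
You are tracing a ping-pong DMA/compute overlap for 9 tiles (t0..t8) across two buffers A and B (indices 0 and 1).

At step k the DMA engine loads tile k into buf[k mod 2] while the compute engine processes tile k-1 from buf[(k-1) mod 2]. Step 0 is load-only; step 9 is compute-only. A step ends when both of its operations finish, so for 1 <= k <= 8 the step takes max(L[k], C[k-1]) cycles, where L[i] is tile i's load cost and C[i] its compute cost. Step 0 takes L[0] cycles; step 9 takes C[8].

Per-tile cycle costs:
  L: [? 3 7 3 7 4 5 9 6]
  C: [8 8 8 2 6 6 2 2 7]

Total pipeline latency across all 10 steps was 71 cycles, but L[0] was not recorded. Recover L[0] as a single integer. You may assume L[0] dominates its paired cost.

L[0] = 6

step 0 = dur = L[0]=? = L[0]  (unknown; binding)
step 1 = dur = max(L[1]=3, C[0]=8) = 8
step 2 = dur = max(L[2]=7, C[1]=8) = 8
step 3 = dur = max(L[3]=3, C[2]=8) = 8
step 4 = dur = max(L[4]=7, C[3]=2) = 7
step 5 = dur = max(L[5]=4, C[4]=6) = 6
step 6 = dur = max(L[6]=5, C[5]=6) = 6
step 7 = dur = max(L[7]=9, C[6]=2) = 9
step 8 = dur = max(L[8]=6, C[7]=2) = 6
step 9 = dur = C[8]=7 = 7
sum of known step durations = 65
dur[0] = total - known = 71 - 65 = 6
L[0] is the binding max in step 0, so L[0] = dur[0] = 6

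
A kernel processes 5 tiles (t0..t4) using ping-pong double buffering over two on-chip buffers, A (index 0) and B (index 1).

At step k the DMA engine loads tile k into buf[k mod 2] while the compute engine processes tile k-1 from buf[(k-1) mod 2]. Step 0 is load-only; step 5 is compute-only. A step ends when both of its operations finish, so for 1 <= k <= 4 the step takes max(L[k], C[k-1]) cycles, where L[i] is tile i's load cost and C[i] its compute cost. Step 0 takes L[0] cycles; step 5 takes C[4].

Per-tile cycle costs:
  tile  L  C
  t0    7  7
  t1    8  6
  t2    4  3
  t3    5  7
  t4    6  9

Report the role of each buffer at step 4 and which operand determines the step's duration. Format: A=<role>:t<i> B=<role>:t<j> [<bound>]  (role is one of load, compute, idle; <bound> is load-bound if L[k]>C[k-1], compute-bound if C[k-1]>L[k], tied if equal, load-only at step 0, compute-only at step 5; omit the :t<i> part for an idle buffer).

step 4: A=load:t4 B=compute:t3 [compute-bound]

step 0: L[0]=7 → dur=7, Σ=7 | A=load:t0 B=idle [load-only]
step 1: L[1]=8 C[0]=7 → dur=8, Σ=15 | A=compute:t0 B=load:t1 [load-bound]
step 2: L[2]=4 C[1]=6 → dur=6, Σ=21 | A=load:t2 B=compute:t1 [compute-bound]
step 3: L[3]=5 C[2]=3 → dur=5, Σ=26 | A=compute:t2 B=load:t3 [load-bound]
step 4: L[4]=6 C[3]=7 → dur=7, Σ=33 | A=load:t4 B=compute:t3 [compute-bound]
step 5: C[4]=9 → dur=9, Σ=42 | A=compute:t4 B=idle [compute-only]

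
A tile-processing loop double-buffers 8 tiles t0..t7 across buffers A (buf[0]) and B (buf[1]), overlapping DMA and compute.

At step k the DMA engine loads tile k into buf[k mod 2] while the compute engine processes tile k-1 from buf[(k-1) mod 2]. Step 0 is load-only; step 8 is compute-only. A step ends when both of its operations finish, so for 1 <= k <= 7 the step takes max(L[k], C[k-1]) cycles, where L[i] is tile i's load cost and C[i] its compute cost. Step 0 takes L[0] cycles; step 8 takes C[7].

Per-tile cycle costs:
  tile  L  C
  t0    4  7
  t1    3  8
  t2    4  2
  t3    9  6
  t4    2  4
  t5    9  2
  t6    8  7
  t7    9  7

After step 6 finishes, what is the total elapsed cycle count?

end_cycle[6] = 51

[0] DMA t0→A (4c) ∥ CU idle ⇒ 4c, clock 4
[1] DMA t1→B (3c) ∥ CU A:t0 (7c) ⇒ 7c, clock 11
[2] DMA t2→A (4c) ∥ CU B:t1 (8c) ⇒ 8c, clock 19
[3] DMA t3→B (9c) ∥ CU A:t2 (2c) ⇒ 9c, clock 28
[4] DMA t4→A (2c) ∥ CU B:t3 (6c) ⇒ 6c, clock 34
[5] DMA t5→B (9c) ∥ CU A:t4 (4c) ⇒ 9c, clock 43
[6] DMA t6→A (8c) ∥ CU B:t5 (2c) ⇒ 8c, clock 51
[7] DMA t7→B (9c) ∥ CU A:t6 (7c) ⇒ 9c, clock 60
[8] DMA idle ∥ CU B:t7 (7c) ⇒ 7c, clock 67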